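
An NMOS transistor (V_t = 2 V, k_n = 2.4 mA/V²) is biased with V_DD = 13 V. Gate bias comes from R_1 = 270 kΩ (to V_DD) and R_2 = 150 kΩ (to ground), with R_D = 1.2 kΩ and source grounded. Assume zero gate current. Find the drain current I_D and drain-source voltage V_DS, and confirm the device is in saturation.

V_G = V_DD·R_2/(R_1+R_2) = 13×150/420 = 4.64 V. With the source grounded, V_GS = V_G = 4.64 V.
Assume saturation: I_D = (k_n/2)(V_GS − V_t)² = (2.4/2)×(4.64 − 2)² = 1.2×2.64² = 8.38 mA.
V_DS = V_DD − I_D·R_D = 13 − 8.38×1.2 = 2.94 V.
Saturation requires V_DS ≥ V_GS − V_t = 2.64 V; 2.94 ≥ 2.64 ✓.

I_D ≈ 8.4 mA, V_DS ≈ 2.9 V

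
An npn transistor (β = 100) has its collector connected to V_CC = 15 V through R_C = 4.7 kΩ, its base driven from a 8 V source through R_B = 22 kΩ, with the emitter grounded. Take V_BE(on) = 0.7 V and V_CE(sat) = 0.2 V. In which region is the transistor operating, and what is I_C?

saturation; I_C ≈ 3.1 mA

Assume active: I_B = (8 − 0.7)/22 = 0.332 mA, giving I_C = β·I_B = 33.2 mA.
But then V_CE = 15 − 33.2×4.7 = -141 V < V_CE(sat) = 0.2 V — impossible in the active region.
So the transistor is saturated. With V_CE = 0.2 V, I_C = (V_CC − 0.2)/R_C = 14.8/4.7 = 3.15 mA.
Check: β·I_B = 33.2 mA > I_C = 3.15 mA, confirming saturation.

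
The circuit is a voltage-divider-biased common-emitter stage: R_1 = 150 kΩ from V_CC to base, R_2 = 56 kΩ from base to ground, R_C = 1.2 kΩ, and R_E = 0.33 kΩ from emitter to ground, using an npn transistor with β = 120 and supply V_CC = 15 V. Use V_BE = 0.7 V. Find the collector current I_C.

Thevenize the base divider: V_Th = V_CC·R_2/(R_1+R_2) = 15×56/206 = 4.08 V, R_Th = R_1‖R_2 = 40.8 kΩ.
Base-emitter loop: V_Th = I_B·R_Th + V_BE + (β+1)I_B·R_E, so I_B = (4.08 − 0.7) / (40.8 + 121×0.33) = 0.0419 mA.
I_C = β·I_B = 120×0.0419 = 5.02 mA, and I_E = (β+1)I_B = 5.06 mA.
V_CE = V_CC − I_C·R_C − I_E·R_E = 15 − 5.02×1.2 − 5.06×0.33 = 7.3 V.
V_CE = 7.3 V > 0.2 V confirms active-region operation.

I_C ≈ 5 mA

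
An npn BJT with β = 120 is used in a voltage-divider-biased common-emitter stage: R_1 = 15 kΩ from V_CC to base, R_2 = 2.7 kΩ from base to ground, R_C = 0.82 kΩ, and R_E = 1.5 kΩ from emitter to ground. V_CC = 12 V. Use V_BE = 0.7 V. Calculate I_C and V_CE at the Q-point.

I_C ≈ 0.74 mA, V_CE ≈ 10 V

Thevenize the base divider: V_Th = V_CC·R_2/(R_1+R_2) = 12×2.7/17.7 = 1.83 V, R_Th = R_1‖R_2 = 2.29 kΩ.
Base-emitter loop: V_Th = I_B·R_Th + V_BE + (β+1)I_B·R_E, so I_B = (1.83 − 0.7) / (2.29 + 121×1.5) = 0.00615 mA.
I_C = β·I_B = 120×0.00615 = 0.738 mA, and I_E = (β+1)I_B = 0.744 mA.
V_CE = V_CC − I_C·R_C − I_E·R_E = 12 − 0.738×0.82 − 0.744×1.5 = 10.3 V.
V_CE = 10.3 V > 0.2 V confirms active-region operation.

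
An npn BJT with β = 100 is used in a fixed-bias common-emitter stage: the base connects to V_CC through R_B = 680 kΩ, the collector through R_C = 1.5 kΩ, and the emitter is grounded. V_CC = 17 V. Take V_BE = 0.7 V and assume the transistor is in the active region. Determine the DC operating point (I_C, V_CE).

I_C ≈ 2.4 mA, V_CE ≈ 13 V

Base loop: V_CC = I_B·R_B + V_BE, so I_B = (17 − 0.7)/680 kΩ = 0.024 mA.
In the active region I_C = β·I_B = 100 × 0.024 = 2.4 mA.
Collector loop: V_CE = V_CC − I_C·R_C = 17 − 2.4×1.5 = 13.4 V.
Since V_CE = 13.4 V > V_CE(sat) ≈ 0.2 V, the transistor is in the active region as assumed.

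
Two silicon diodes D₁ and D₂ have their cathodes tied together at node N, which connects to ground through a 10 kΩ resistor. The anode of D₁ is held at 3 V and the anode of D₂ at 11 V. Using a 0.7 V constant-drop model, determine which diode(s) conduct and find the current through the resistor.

Only D₂ conducts; I_R ≈ 1 mA

Assume both conduct. Then node N would need to be at both 3−0.7 = 2.3 V and 11−0.7 = 10.3 V, which is impossible.
Assume only D₂ conducts: V_N = 11 − 0.7 = 10.3 V, so I_R = 10.3/10 = 1.03 mA.
Check D₁: its anode-to-cathode voltage is 3 − 10.3 = -7.3 V < 0.7 V, so it is off. The assumption is consistent.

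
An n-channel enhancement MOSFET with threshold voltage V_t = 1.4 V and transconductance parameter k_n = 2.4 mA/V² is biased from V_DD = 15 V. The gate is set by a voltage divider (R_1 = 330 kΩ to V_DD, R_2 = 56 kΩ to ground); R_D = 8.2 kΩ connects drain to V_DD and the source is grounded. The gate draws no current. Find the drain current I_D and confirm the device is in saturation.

V_G = V_DD·R_2/(R_1+R_2) = 15×56/386 = 2.18 V. With the source grounded, V_GS = V_G = 2.18 V.
Assume saturation: I_D = (k_n/2)(V_GS − V_t)² = (2.4/2)×(2.18 − 1.4)² = 1.2×0.776² = 0.723 mA.
V_DS = V_DD − I_D·R_D = 15 − 0.723×8.2 = 9.07 V.
Saturation requires V_DS ≥ V_GS − V_t = 0.776 V; 9.07 ≥ 0.776 ✓.

I_D ≈ 0.72 mA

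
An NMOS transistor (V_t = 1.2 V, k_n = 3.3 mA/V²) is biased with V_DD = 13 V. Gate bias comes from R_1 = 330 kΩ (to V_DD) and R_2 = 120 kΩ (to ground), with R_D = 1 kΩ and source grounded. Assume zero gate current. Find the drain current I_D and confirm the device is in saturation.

I_D ≈ 8.5 mA

V_G = V_DD·R_2/(R_1+R_2) = 13×120/450 = 3.47 V. With the source grounded, V_GS = V_G = 3.47 V.
Assume saturation: I_D = (k_n/2)(V_GS − V_t)² = (3.3/2)×(3.47 − 1.2)² = 1.65×2.27² = 8.48 mA.
V_DS = V_DD − I_D·R_D = 13 − 8.48×1 = 4.52 V.
Saturation requires V_DS ≥ V_GS − V_t = 2.27 V; 4.52 ≥ 2.27 ✓.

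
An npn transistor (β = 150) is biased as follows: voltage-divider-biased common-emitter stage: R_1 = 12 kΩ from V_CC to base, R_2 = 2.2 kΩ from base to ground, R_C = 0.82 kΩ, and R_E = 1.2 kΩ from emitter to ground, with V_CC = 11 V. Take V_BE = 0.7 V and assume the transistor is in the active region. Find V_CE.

V_CE ≈ 9.3 V

Thevenize the base divider: V_Th = V_CC·R_2/(R_1+R_2) = 11×2.2/14.2 = 1.7 V, R_Th = R_1‖R_2 = 1.86 kΩ.
Base-emitter loop: V_Th = I_B·R_Th + V_BE + (β+1)I_B·R_E, so I_B = (1.7 − 0.7) / (1.86 + 151×1.2) = 0.00549 mA.
I_C = β·I_B = 150×0.00549 = 0.823 mA, and I_E = (β+1)I_B = 0.828 mA.
V_CE = V_CC − I_C·R_C − I_E·R_E = 11 − 0.823×0.82 − 0.828×1.2 = 9.33 V.
V_CE = 9.33 V > 0.2 V confirms active-region operation.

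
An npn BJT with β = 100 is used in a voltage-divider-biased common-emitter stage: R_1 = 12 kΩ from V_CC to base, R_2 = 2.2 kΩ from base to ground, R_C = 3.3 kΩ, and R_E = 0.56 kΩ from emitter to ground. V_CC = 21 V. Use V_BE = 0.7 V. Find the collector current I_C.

Thevenize the base divider: V_Th = V_CC·R_2/(R_1+R_2) = 21×2.2/14.2 = 3.25 V, R_Th = R_1‖R_2 = 1.86 kΩ.
Base-emitter loop: V_Th = I_B·R_Th + V_BE + (β+1)I_B·R_E, so I_B = (3.25 − 0.7) / (1.86 + 101×0.56) = 0.0437 mA.
I_C = β·I_B = 100×0.0437 = 4.37 mA, and I_E = (β+1)I_B = 4.41 mA.
V_CE = V_CC − I_C·R_C − I_E·R_E = 21 − 4.37×3.3 − 4.41×0.56 = 4.1 V.
V_CE = 4.1 V > 0.2 V confirms active-region operation.

I_C ≈ 4.4 mA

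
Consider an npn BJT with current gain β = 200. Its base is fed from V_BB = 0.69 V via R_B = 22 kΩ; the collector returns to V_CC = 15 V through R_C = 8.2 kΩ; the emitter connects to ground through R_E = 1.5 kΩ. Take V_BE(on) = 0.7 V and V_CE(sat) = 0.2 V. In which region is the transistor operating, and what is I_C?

cutoff; I_C ≈ 0

V_BB = 0.69 V ≤ V_BE(on) = 0.7 V, so the base-emitter junction is not forward biased.
The transistor is in cutoff: I_B = I_C = 0.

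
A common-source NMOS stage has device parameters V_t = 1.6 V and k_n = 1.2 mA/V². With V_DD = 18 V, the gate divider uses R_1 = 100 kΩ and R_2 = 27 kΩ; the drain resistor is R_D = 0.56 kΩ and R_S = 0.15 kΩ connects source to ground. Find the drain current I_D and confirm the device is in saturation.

I_D ≈ 2.2 mA

V_G = V_DD·R_2/(R_1+R_2) = 18×27/127 = 3.83 V.
Assume saturation: I_D = (k_n/2)(V_GS − V_t)² with V_GS = V_G − I_D·R_S = 3.83 − 0.15·I_D.
Substituting gives 0.0135·I_D² − 1.4·I_D + 2.98 = 0, with roots I_D = 2.17 or 102 mA.
The root I_D = 102 mA gives V_GS = -11.4 V ≤ V_t, so take I_D = 2.17 mA.
Then V_GS = 3.5 V and V_DS = V_DD − I_D(R_D+R_S) = 18 − 2.17×0.71 = 16.5 V.
Saturation requires V_DS ≥ V_GS − V_t = 1.9 V; 16.5 ≥ 1.9 ✓.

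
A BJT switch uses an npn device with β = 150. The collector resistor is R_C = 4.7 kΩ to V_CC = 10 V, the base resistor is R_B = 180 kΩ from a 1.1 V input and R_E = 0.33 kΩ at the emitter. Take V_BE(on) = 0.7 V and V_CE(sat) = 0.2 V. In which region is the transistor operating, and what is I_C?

Assume active. Base-emitter loop: I_B = (V_BB − V_BE)/(R_B + (β+1)R_E) = (1.1 − 0.7)/(180 + 151×0.33) = 0.00174 mA.
I_C = β·I_B = 150×0.00174 = 0.261 mA.
V_CE = V_CC − I_C·R_C − I_E·R_E = 10 − 0.261×4.7 − 0.263×0.33 = 8.69 V > V_CE(sat), so the active-region assumption holds.

active; I_C ≈ 0.26 mA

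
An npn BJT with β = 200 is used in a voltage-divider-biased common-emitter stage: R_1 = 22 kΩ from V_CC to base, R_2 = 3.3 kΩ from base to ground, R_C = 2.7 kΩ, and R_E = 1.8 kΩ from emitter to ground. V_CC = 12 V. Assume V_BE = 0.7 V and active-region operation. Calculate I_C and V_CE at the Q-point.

Thevenize the base divider: V_Th = V_CC·R_2/(R_1+R_2) = 12×3.3/25.3 = 1.57 V, R_Th = R_1‖R_2 = 2.87 kΩ.
Base-emitter loop: V_Th = I_B·R_Th + V_BE + (β+1)I_B·R_E, so I_B = (1.57 − 0.7) / (2.87 + 201×1.8) = 0.00237 mA.
I_C = β·I_B = 200×0.00237 = 0.475 mA, and I_E = (β+1)I_B = 0.477 mA.
V_CE = V_CC − I_C·R_C − I_E·R_E = 12 − 0.475×2.7 − 0.477×1.8 = 9.86 V.
V_CE = 9.86 V > 0.2 V confirms active-region operation.

I_C ≈ 0.47 mA, V_CE ≈ 9.9 V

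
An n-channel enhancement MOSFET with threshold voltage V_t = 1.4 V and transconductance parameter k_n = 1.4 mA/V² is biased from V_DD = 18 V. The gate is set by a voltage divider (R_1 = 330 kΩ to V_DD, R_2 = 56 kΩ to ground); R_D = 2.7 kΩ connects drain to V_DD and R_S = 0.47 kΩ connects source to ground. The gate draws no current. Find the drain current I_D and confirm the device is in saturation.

V_G = V_DD·R_2/(R_1+R_2) = 18×56/386 = 2.61 V.
Assume saturation: I_D = (k_n/2)(V_GS − V_t)² with V_GS = V_G − I_D·R_S = 2.61 − 0.47·I_D.
Substituting gives 0.155·I_D² − 1.8·I_D + 1.03 = 0, with roots I_D = 0.603 or 11 mA.
The root I_D = 11 mA gives V_GS = -2.57 V ≤ V_t, so take I_D = 0.603 mA.
Then V_GS = 2.33 V and V_DS = V_DD − I_D(R_D+R_S) = 18 − 0.603×3.17 = 16.1 V.
Saturation requires V_DS ≥ V_GS − V_t = 0.928 V; 16.1 ≥ 0.928 ✓.

I_D ≈ 0.6 mA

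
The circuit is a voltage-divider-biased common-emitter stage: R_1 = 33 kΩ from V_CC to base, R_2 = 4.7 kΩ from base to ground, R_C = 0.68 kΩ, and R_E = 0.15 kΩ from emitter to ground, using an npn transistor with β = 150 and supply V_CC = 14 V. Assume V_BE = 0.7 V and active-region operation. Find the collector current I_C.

Thevenize the base divider: V_Th = V_CC·R_2/(R_1+R_2) = 14×4.7/37.7 = 1.75 V, R_Th = R_1‖R_2 = 4.11 kΩ.
Base-emitter loop: V_Th = I_B·R_Th + V_BE + (β+1)I_B·R_E, so I_B = (1.75 − 0.7) / (4.11 + 151×0.15) = 0.0391 mA.
I_C = β·I_B = 150×0.0391 = 5.86 mA, and I_E = (β+1)I_B = 5.9 mA.
V_CE = V_CC − I_C·R_C − I_E·R_E = 14 − 5.86×0.68 − 5.9×0.15 = 9.13 V.
V_CE = 9.13 V > 0.2 V confirms active-region operation.

I_C ≈ 5.9 mA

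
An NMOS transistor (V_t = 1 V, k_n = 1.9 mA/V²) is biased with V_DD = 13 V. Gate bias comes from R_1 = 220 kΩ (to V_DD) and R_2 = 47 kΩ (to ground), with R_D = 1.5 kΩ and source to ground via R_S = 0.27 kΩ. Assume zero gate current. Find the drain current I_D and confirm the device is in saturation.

I_D ≈ 0.99 mA

V_G = V_DD·R_2/(R_1+R_2) = 13×47/267 = 2.29 V.
Assume saturation: I_D = (k_n/2)(V_GS − V_t)² with V_GS = V_G − I_D·R_S = 2.29 − 0.27·I_D.
Substituting gives 0.0693·I_D² − 1.66·I_D + 1.58 = 0, with roots I_D = 0.99 or 23 mA.
The root I_D = 23 mA gives V_GS = -3.92 V ≤ V_t, so take I_D = 0.99 mA.
Then V_GS = 2.02 V and V_DS = V_DD − I_D(R_D+R_S) = 13 − 0.99×1.77 = 11.2 V.
Saturation requires V_DS ≥ V_GS − V_t = 1.02 V; 11.2 ≥ 1.02 ✓.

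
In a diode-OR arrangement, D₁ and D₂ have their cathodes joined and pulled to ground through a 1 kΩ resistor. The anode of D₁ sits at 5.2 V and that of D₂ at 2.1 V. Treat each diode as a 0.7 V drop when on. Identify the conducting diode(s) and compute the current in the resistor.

Only D₁ conducts; I_R ≈ 4.5 mA

Assume both conduct. Then node N would need to be at both 5.2−0.7 = 4.5 V and 2.1−0.7 = 1.4 V, which is impossible.
Assume only D₁ conducts: V_N = 5.2 − 0.7 = 4.5 V, so I_R = 4.5/1 = 4.5 mA.
Check D₂: its anode-to-cathode voltage is 2.1 − 4.5 = -2.4 V < 0.7 V, so it is off. The assumption is consistent.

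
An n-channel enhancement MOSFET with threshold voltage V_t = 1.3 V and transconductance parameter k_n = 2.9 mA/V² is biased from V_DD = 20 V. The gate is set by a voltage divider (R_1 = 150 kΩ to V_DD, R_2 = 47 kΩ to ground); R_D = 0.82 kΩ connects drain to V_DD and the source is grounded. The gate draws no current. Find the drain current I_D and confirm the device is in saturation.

I_D ≈ 17 mA

V_G = V_DD·R_2/(R_1+R_2) = 20×47/197 = 4.77 V. With the source grounded, V_GS = V_G = 4.77 V.
Assume saturation: I_D = (k_n/2)(V_GS − V_t)² = (2.9/2)×(4.77 − 1.3)² = 1.45×3.47² = 17.5 mA.
V_DS = V_DD − I_D·R_D = 20 − 17.5×0.82 = 5.67 V.
Saturation requires V_DS ≥ V_GS − V_t = 3.47 V; 5.67 ≥ 3.47 ✓.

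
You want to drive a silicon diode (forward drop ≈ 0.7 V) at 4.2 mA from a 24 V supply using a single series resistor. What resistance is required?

The resistor drops V_S − V_D = 24 − 0.7 = 23.3 V at 4.2 mA.
R = 23.3 V / 4.2 mA = 5.55 kΩ.

R ≈ 5.5 kΩ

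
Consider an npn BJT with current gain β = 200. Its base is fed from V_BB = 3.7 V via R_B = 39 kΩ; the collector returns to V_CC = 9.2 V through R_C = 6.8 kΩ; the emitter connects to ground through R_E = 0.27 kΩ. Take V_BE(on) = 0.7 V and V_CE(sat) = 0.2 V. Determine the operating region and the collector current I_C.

Assume active: I_B = (3.7 − 0.7)/(39 + 201×0.27) = 0.0322 mA, I_C = β·I_B = 6.43 mA.
Then V_CE = 9.2 − 6.43×6.8 − 6.47×0.27 = -36.3 V < 0.2 V — the active assumption fails.
Re-solve with V_CE = 0.2 V. KCL at the emitter: V_E/R_E = (V_BB−0.7−V_E)/R_B + (V_CC−0.2−V_E)/R_C, giving V_E = 0.361 V.
I_C = (V_CC − 0.2 − V_E)/R_C = (9 − 0.361)/6.8 = 1.27 mA.
Check: I_B = (3 − 0.361)/39 = 0.0677 mA, and β·I_B = 13.5 mA > I_C, confirming saturation.

saturation; I_C ≈ 1.3 mA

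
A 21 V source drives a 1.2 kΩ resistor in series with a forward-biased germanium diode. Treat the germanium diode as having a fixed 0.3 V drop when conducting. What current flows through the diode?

KVL around the loop: 21 = V_D + I·R = 0.3 + I × 1.2 kΩ.
So I = (21 − 0.3) / 1.2 kΩ = 20.7 / 1.2 = 17.2 mA.

I ≈ 17 mA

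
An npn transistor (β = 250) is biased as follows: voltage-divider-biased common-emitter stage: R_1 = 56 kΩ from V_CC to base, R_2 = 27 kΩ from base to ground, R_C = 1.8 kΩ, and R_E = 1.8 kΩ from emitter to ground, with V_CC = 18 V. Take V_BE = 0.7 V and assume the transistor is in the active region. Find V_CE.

Thevenize the base divider: V_Th = V_CC·R_2/(R_1+R_2) = 18×27/83 = 5.86 V, R_Th = R_1‖R_2 = 18.2 kΩ.
Base-emitter loop: V_Th = I_B·R_Th + V_BE + (β+1)I_B·R_E, so I_B = (5.86 − 0.7) / (18.2 + 251×1.8) = 0.011 mA.
I_C = β·I_B = 250×0.011 = 2.74 mA, and I_E = (β+1)I_B = 2.75 mA.
V_CE = V_CC − I_C·R_C − I_E·R_E = 18 − 2.74×1.8 − 2.75×1.8 = 8.11 V.
V_CE = 8.11 V > 0.2 V confirms active-region operation.

V_CE ≈ 8.1 V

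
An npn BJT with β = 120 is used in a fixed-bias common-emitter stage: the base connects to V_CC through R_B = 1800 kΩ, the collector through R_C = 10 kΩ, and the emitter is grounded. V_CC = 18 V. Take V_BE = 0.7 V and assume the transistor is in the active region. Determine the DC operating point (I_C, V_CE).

I_C ≈ 1.2 mA, V_CE ≈ 6.5 V

Base loop: V_CC = I_B·R_B + V_BE, so I_B = (18 − 0.7)/1800 kΩ = 0.00961 mA.
In the active region I_C = β·I_B = 120 × 0.00961 = 1.15 mA.
Collector loop: V_CE = V_CC − I_C·R_C = 18 − 1.15×10 = 6.47 V.
Since V_CE = 6.47 V > V_CE(sat) ≈ 0.2 V, the transistor is in the active region as assumed.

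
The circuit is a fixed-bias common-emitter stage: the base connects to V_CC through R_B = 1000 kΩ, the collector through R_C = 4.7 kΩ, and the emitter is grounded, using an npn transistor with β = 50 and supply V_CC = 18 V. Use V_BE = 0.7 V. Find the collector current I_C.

Base loop: V_CC = I_B·R_B + V_BE, so I_B = (18 − 0.7)/1000 kΩ = 0.0173 mA.
In the active region I_C = β·I_B = 50 × 0.0173 = 0.865 mA.
Collector loop: V_CE = V_CC − I_C·R_C = 18 − 0.865×4.7 = 13.9 V.
Since V_CE = 13.9 V > V_CE(sat) ≈ 0.2 V, the transistor is in the active region as assumed.

I_C ≈ 0.86 mA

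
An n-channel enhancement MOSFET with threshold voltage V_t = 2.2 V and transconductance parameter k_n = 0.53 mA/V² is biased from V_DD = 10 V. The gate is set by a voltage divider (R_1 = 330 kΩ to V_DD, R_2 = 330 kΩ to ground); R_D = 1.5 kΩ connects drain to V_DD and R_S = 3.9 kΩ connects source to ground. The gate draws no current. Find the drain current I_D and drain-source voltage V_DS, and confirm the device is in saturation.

V_G = V_DD·R_2/(R_1+R_2) = 10×330/660 = 5 V.
Assume saturation: I_D = (k_n/2)(V_GS − V_t)² with V_GS = V_G − I_D·R_S = 5 − 3.9·I_D.
Substituting gives 4.03·I_D² − 6.79·I_D + 2.08 = 0, with roots I_D = 0.402 or 1.28 mA.
The root I_D = 1.28 mA gives V_GS = 0.000603 V ≤ V_t, so take I_D = 0.402 mA.
Then V_GS = 3.43 V and V_DS = V_DD − I_D(R_D+R_S) = 10 − 0.402×5.4 = 7.83 V.
Saturation requires V_DS ≥ V_GS − V_t = 1.23 V; 7.83 ≥ 1.23 ✓.

I_D ≈ 0.4 mA, V_DS ≈ 7.8 V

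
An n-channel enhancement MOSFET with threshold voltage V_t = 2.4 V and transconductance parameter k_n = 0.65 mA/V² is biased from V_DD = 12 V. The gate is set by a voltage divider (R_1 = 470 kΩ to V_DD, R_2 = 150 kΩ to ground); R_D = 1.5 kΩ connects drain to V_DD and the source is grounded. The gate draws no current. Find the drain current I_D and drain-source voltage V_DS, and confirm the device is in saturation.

I_D ≈ 0.082 mA, V_DS ≈ 12 V

V_G = V_DD·R_2/(R_1+R_2) = 12×150/620 = 2.9 V. With the source grounded, V_GS = V_G = 2.9 V.
Assume saturation: I_D = (k_n/2)(V_GS − V_t)² = (0.65/2)×(2.9 − 2.4)² = 0.325×0.503² = 0.0823 mA.
V_DS = V_DD − I_D·R_D = 12 − 0.0823×1.5 = 11.9 V.
Saturation requires V_DS ≥ V_GS − V_t = 0.503 V; 11.9 ≥ 0.503 ✓.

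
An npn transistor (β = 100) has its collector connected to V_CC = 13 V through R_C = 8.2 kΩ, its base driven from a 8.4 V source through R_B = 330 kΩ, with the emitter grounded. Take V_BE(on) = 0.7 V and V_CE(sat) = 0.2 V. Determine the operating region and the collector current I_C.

saturation; I_C ≈ 1.6 mA

Assume active: I_B = (8.4 − 0.7)/330 = 0.0233 mA, giving I_C = β·I_B = 2.33 mA.
But then V_CE = 13 − 2.33×8.2 = -6.13 V < V_CE(sat) = 0.2 V — impossible in the active region.
So the transistor is saturated. With V_CE = 0.2 V, I_C = (V_CC − 0.2)/R_C = 12.8/8.2 = 1.56 mA.
Check: β·I_B = 2.33 mA > I_C = 1.56 mA, confirming saturation.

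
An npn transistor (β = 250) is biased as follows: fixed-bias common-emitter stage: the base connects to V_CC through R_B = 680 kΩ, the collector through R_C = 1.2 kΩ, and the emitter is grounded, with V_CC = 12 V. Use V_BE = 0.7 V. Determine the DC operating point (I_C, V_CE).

I_C ≈ 4.2 mA, V_CE ≈ 7 V

Base loop: V_CC = I_B·R_B + V_BE, so I_B = (12 − 0.7)/680 kΩ = 0.0166 mA.
In the active region I_C = β·I_B = 250 × 0.0166 = 4.15 mA.
Collector loop: V_CE = V_CC − I_C·R_C = 12 − 4.15×1.2 = 7.01 V.
Since V_CE = 7.01 V > V_CE(sat) ≈ 0.2 V, the transistor is in the active region as assumed.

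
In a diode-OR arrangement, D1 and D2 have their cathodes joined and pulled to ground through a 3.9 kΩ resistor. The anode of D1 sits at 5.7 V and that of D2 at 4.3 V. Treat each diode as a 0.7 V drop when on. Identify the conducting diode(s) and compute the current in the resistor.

Assume both conduct. Then node N would need to be at both 5.7−0.7 = 5 V and 4.3−0.7 = 3.6 V, which is impossible.
Assume only D1 conducts: V_N = 5.7 − 0.7 = 5 V, so I_R = 5/3.9 = 1.28 mA.
Check D2: its anode-to-cathode voltage is 4.3 − 5 = -0.7 V < 0.7 V, so it is off. The assumption is consistent.

Only D1 conducts; I_R ≈ 1.3 mA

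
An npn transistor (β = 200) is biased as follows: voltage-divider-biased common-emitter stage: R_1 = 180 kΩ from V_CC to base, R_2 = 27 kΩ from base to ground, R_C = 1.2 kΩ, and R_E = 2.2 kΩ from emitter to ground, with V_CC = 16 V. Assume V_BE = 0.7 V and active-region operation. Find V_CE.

V_CE ≈ 14 V

Thevenize the base divider: V_Th = V_CC·R_2/(R_1+R_2) = 16×27/207 = 2.09 V, R_Th = R_1‖R_2 = 23.5 kΩ.
Base-emitter loop: V_Th = I_B·R_Th + V_BE + (β+1)I_B·R_E, so I_B = (2.09 − 0.7) / (23.5 + 201×2.2) = 0.00298 mA.
I_C = β·I_B = 200×0.00298 = 0.596 mA, and I_E = (β+1)I_B = 0.599 mA.
V_CE = V_CC − I_C·R_C − I_E·R_E = 16 − 0.596×1.2 − 0.599×2.2 = 14 V.
V_CE = 14 V > 0.2 V confirms active-region operation.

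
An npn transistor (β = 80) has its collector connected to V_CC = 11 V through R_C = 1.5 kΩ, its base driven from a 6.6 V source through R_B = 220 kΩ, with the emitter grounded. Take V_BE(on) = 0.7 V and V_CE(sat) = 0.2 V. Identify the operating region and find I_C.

Assume active. Base-emitter loop: I_B = (V_BB − V_BE)/R_B = (6.6 − 0.7)/220 = 0.0268 mA.
I_C = β·I_B = 80×0.0268 = 2.15 mA.
V_CE = V_CC − I_C·R_C = 11 − 2.15×1.5 = 7.78 V > V_CE(sat), so the active-region assumption holds.

active; I_C ≈ 2.1 mA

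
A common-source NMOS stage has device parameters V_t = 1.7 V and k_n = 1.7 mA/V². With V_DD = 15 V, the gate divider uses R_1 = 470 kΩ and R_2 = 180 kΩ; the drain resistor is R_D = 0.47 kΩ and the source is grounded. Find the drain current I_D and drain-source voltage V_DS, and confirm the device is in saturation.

V_G = V_DD·R_2/(R_1+R_2) = 15×180/650 = 4.15 V. With the source grounded, V_GS = V_G = 4.15 V.
Assume saturation: I_D = (k_n/2)(V_GS − V_t)² = (1.7/2)×(4.15 − 1.7)² = 0.85×2.45² = 5.12 mA.
V_DS = V_DD − I_D·R_D = 15 − 5.12×0.47 = 12.6 V.
Saturation requires V_DS ≥ V_GS − V_t = 2.45 V; 12.6 ≥ 2.45 ✓.

I_D ≈ 5.1 mA, V_DS ≈ 13 V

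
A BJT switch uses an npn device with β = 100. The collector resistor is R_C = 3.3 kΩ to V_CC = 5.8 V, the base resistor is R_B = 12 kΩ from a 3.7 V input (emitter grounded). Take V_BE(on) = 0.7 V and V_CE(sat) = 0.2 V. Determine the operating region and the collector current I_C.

Assume active: I_B = (3.7 − 0.7)/12 = 0.25 mA, giving I_C = β·I_B = 25 mA.
But then V_CE = 5.8 − 25×3.3 = -76.7 V < V_CE(sat) = 0.2 V — impossible in the active region.
So the transistor is saturated. With V_CE = 0.2 V, I_C = (V_CC − 0.2)/R_C = 5.6/3.3 = 1.7 mA.
Check: β·I_B = 25 mA > I_C = 1.7 mA, confirming saturation.

saturation; I_C ≈ 1.7 mA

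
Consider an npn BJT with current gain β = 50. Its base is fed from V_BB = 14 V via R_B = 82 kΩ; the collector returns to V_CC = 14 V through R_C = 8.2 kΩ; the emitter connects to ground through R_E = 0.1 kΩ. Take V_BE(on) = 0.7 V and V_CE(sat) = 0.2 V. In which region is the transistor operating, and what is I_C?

saturation; I_C ≈ 1.7 mA

Assume active: I_B = (14 − 0.7)/(82 + 51×0.1) = 0.153 mA, I_C = β·I_B = 7.63 mA.
Then V_CE = 14 − 7.63×8.2 − 7.79×0.1 = -49.4 V < 0.2 V — the active assumption fails.
Re-solve with V_CE = 0.2 V. KCL at the emitter: V_E/R_E = (V_BB−0.7−V_E)/R_B + (V_CC−0.2−V_E)/R_C, giving V_E = 0.182 V.
I_C = (V_CC − 0.2 − V_E)/R_C = (13.8 − 0.182)/8.2 = 1.66 mA.
Check: I_B = (13.3 − 0.182)/82 = 0.16 mA, and β·I_B = 8 mA > I_C, confirming saturation.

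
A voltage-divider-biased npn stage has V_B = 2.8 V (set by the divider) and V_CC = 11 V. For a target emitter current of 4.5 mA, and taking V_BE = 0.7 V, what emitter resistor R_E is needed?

V_E = V_B − V_BE = 2.8 − 0.7 = 2.1 V.
R_E = V_E / I_E = 2.1 / 4.5 = 0.467 kΩ.

R_E ≈ 0.47 kΩ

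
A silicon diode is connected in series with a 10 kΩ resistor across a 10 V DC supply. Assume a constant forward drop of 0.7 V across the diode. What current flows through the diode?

KVL around the loop: 10 = V_D + I·R = 0.7 + I × 10 kΩ.
So I = (10 − 0.7) / 10 kΩ = 9.3 / 10 = 0.93 mA.

I ≈ 0.93 mA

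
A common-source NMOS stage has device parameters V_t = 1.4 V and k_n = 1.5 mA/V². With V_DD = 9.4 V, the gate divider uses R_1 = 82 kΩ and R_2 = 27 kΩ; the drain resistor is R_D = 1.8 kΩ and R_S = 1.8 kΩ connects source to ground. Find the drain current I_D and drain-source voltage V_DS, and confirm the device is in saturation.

V_G = V_DD·R_2/(R_1+R_2) = 9.4×27/109 = 2.33 V.
Assume saturation: I_D = (k_n/2)(V_GS − V_t)² with V_GS = V_G − I_D·R_S = 2.33 − 1.8·I_D.
Substituting gives 2.43·I_D² − 3.51·I_D + 0.647 = 0, with roots I_D = 0.217 or 1.23 mA.
The root I_D = 1.23 mA gives V_GS = 0.121 V ≤ V_t, so take I_D = 0.217 mA.
Then V_GS = 1.94 V and V_DS = V_DD − I_D(R_D+R_S) = 9.4 − 0.217×3.6 = 8.62 V.
Saturation requires V_DS ≥ V_GS − V_t = 0.538 V; 8.62 ≥ 0.538 ✓.

I_D ≈ 0.22 mA, V_DS ≈ 8.6 V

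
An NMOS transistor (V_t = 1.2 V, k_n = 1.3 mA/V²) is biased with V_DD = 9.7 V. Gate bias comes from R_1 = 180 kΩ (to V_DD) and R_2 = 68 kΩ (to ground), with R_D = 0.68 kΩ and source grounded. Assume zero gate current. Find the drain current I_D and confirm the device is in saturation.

V_G = V_DD·R_2/(R_1+R_2) = 9.7×68/248 = 2.66 V. With the source grounded, V_GS = V_G = 2.66 V.
Assume saturation: I_D = (k_n/2)(V_GS − V_t)² = (1.3/2)×(2.66 − 1.2)² = 0.65×1.46² = 1.38 mA.
V_DS = V_DD − I_D·R_D = 9.7 − 1.38×0.68 = 8.76 V.
Saturation requires V_DS ≥ V_GS − V_t = 1.46 V; 8.76 ≥ 1.46 ✓.

I_D ≈ 1.4 mA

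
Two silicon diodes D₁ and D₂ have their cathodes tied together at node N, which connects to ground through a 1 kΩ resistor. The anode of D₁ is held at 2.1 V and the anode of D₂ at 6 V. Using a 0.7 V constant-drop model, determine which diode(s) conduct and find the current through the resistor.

Assume both conduct. Then node N would need to be at both 2.1−0.7 = 1.4 V and 6−0.7 = 5.3 V, which is impossible.
Assume only D₂ conducts: V_N = 6 − 0.7 = 5.3 V, so I_R = 5.3/1 = 5.3 mA.
Check D₁: its anode-to-cathode voltage is 2.1 − 5.3 = -3.2 V < 0.7 V, so it is off. The assumption is consistent.

Only D₂ conducts; I_R ≈ 5.3 mA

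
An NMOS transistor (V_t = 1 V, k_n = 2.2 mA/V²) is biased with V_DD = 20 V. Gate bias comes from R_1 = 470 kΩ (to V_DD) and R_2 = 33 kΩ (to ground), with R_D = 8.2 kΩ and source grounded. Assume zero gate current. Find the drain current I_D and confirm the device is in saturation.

I_D ≈ 0.11 mA

V_G = V_DD·R_2/(R_1+R_2) = 20×33/503 = 1.31 V. With the source grounded, V_GS = V_G = 1.31 V.
Assume saturation: I_D = (k_n/2)(V_GS − V_t)² = (2.2/2)×(1.31 − 1)² = 1.1×0.312² = 0.107 mA.
V_DS = V_DD − I_D·R_D = 20 − 0.107×8.2 = 19.1 V.
Saturation requires V_DS ≥ V_GS − V_t = 0.312 V; 19.1 ≥ 0.312 ✓.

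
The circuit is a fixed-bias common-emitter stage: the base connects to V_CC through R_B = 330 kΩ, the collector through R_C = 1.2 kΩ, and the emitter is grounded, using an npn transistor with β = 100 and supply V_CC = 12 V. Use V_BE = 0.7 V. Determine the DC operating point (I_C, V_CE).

Base loop: V_CC = I_B·R_B + V_BE, so I_B = (12 − 0.7)/330 kΩ = 0.0342 mA.
In the active region I_C = β·I_B = 100 × 0.0342 = 3.42 mA.
Collector loop: V_CE = V_CC − I_C·R_C = 12 − 3.42×1.2 = 7.89 V.
Since V_CE = 7.89 V > V_CE(sat) ≈ 0.2 V, the transistor is in the active region as assumed.

I_C ≈ 3.4 mA, V_CE ≈ 7.9 V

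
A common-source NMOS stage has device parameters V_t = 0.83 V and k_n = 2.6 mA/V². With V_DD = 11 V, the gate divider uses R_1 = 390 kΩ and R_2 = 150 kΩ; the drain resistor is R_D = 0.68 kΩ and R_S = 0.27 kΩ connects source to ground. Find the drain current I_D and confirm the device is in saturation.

I_D ≈ 2.8 mA

V_G = V_DD·R_2/(R_1+R_2) = 11×150/540 = 3.06 V.
Assume saturation: I_D = (k_n/2)(V_GS − V_t)² with V_GS = V_G − I_D·R_S = 3.06 − 0.27·I_D.
Substituting gives 0.0948·I_D² − 2.56·I_D + 6.44 = 0, with roots I_D = 2.8 or 24.2 mA.
The root I_D = 24.2 mA gives V_GS = -3.49 V ≤ V_t, so take I_D = 2.8 mA.
Then V_GS = 2.3 V and V_DS = V_DD − I_D(R_D+R_S) = 11 − 2.8×0.95 = 8.34 V.
Saturation requires V_DS ≥ V_GS − V_t = 1.47 V; 8.34 ≥ 1.47 ✓.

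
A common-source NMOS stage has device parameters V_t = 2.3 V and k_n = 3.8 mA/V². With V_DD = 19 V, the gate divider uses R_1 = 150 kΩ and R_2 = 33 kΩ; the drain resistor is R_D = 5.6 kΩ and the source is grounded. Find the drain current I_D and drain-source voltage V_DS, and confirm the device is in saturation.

I_D ≈ 2.4 mA, V_DS ≈ 5.5 V

V_G = V_DD·R_2/(R_1+R_2) = 19×33/183 = 3.43 V. With the source grounded, V_GS = V_G = 3.43 V.
Assume saturation: I_D = (k_n/2)(V_GS − V_t)² = (3.8/2)×(3.43 − 2.3)² = 1.9×1.13² = 2.41 mA.
V_DS = V_DD − I_D·R_D = 19 − 2.41×5.6 = 5.5 V.
Saturation requires V_DS ≥ V_GS − V_t = 1.13 V; 5.5 ≥ 1.13 ✓.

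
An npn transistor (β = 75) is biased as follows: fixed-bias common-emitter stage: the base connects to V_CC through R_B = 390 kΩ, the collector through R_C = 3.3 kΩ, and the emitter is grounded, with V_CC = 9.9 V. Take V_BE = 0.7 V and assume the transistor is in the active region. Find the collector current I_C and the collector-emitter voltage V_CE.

I_C ≈ 1.8 mA, V_CE ≈ 4.1 V

Base loop: V_CC = I_B·R_B + V_BE, so I_B = (9.9 − 0.7)/390 kΩ = 0.0236 mA.
In the active region I_C = β·I_B = 75 × 0.0236 = 1.77 mA.
Collector loop: V_CE = V_CC − I_C·R_C = 9.9 − 1.77×3.3 = 4.06 V.
Since V_CE = 4.06 V > V_CE(sat) ≈ 0.2 V, the transistor is in the active region as assumed.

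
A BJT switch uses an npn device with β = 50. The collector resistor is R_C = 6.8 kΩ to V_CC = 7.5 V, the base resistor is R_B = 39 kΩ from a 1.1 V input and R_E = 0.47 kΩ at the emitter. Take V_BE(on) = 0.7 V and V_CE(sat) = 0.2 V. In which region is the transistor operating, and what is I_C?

Assume active. Base-emitter loop: I_B = (V_BB − V_BE)/(R_B + (β+1)R_E) = (1.1 − 0.7)/(39 + 51×0.47) = 0.00635 mA.
I_C = β·I_B = 50×0.00635 = 0.318 mA.
V_CE = V_CC − I_C·R_C − I_E·R_E = 7.5 − 0.318×6.8 − 0.324×0.47 = 5.19 V > V_CE(sat), so the active-region assumption holds.

active; I_C ≈ 0.32 mA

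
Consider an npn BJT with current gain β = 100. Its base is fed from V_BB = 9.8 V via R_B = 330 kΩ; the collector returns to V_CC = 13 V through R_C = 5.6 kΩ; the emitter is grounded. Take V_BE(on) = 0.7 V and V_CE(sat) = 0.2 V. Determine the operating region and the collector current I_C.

Assume active: I_B = (9.8 − 0.7)/330 = 0.0276 mA, giving I_C = β·I_B = 2.76 mA.
But then V_CE = 13 − 2.76×5.6 = -2.44 V < V_CE(sat) = 0.2 V — impossible in the active region.
So the transistor is saturated. With V_CE = 0.2 V, I_C = (V_CC − 0.2)/R_C = 12.8/5.6 = 2.29 mA.
Check: β·I_B = 2.76 mA > I_C = 2.29 mA, confirming saturation.

saturation; I_C ≈ 2.3 mA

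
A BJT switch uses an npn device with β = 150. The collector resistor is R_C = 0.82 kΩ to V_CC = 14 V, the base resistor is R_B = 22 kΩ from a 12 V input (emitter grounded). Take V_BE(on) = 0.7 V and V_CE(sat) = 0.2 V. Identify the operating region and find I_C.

Assume active: I_B = (12 − 0.7)/22 = 0.514 mA, giving I_C = β·I_B = 77 mA.
But then V_CE = 14 − 77×0.82 = -49.2 V < V_CE(sat) = 0.2 V — impossible in the active region.
So the transistor is saturated. With V_CE = 0.2 V, I_C = (V_CC − 0.2)/R_C = 13.8/0.82 = 16.8 mA.
Check: β·I_B = 77 mA > I_C = 16.8 mA, confirming saturation.

saturation; I_C ≈ 17 mA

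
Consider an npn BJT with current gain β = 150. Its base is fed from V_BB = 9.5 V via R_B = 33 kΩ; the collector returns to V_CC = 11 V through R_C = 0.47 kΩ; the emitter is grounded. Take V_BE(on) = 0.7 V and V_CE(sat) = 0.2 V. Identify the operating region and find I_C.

Assume active: I_B = (9.5 − 0.7)/33 = 0.267 mA, giving I_C = β·I_B = 40 mA.
But then V_CE = 11 − 40×0.47 = -7.8 V < V_CE(sat) = 0.2 V — impossible in the active region.
So the transistor is saturated. With V_CE = 0.2 V, I_C = (V_CC − 0.2)/R_C = 10.8/0.47 = 23 mA.
Check: β·I_B = 40 mA > I_C = 23 mA, confirming saturation.

saturation; I_C ≈ 23 mA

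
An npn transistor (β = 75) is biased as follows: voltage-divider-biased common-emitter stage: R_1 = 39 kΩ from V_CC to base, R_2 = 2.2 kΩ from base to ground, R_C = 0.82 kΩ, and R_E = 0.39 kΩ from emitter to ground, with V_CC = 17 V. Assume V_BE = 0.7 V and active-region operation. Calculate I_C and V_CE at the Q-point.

I_C ≈ 0.49 mA, V_CE ≈ 16 V

Thevenize the base divider: V_Th = V_CC·R_2/(R_1+R_2) = 17×2.2/41.2 = 0.908 V, R_Th = R_1‖R_2 = 2.08 kΩ.
Base-emitter loop: V_Th = I_B·R_Th + V_BE + (β+1)I_B·R_E, so I_B = (0.908 − 0.7) / (2.08 + 76×0.39) = 0.00655 mA.
I_C = β·I_B = 75×0.00655 = 0.491 mA, and I_E = (β+1)I_B = 0.498 mA.
V_CE = V_CC − I_C·R_C − I_E·R_E = 17 − 0.491×0.82 − 0.498×0.39 = 16.4 V.
V_CE = 16.4 V > 0.2 V confirms active-region operation.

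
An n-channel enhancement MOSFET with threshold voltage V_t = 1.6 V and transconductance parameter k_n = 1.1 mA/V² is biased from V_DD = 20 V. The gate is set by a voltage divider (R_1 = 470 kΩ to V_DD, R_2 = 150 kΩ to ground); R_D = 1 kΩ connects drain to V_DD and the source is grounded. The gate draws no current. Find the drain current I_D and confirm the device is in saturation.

I_D ≈ 5.8 mA

V_G = V_DD·R_2/(R_1+R_2) = 20×150/620 = 4.84 V. With the source grounded, V_GS = V_G = 4.84 V.
Assume saturation: I_D = (k_n/2)(V_GS − V_t)² = (1.1/2)×(4.84 − 1.6)² = 0.55×3.24² = 5.77 mA.
V_DS = V_DD − I_D·R_D = 20 − 5.77×1 = 14.2 V.
Saturation requires V_DS ≥ V_GS − V_t = 3.24 V; 14.2 ≥ 3.24 ✓.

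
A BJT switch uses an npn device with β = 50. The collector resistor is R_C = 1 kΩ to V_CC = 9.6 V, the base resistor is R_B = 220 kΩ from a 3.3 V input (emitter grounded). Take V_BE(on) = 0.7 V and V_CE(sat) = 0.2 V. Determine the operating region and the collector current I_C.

active; I_C ≈ 0.59 mA

Assume active. Base-emitter loop: I_B = (V_BB − V_BE)/R_B = (3.3 − 0.7)/220 = 0.0118 mA.
I_C = β·I_B = 50×0.0118 = 0.591 mA.
V_CE = V_CC − I_C·R_C = 9.6 − 0.591×1 = 9.01 V > V_CE(sat), so the active-region assumption holds.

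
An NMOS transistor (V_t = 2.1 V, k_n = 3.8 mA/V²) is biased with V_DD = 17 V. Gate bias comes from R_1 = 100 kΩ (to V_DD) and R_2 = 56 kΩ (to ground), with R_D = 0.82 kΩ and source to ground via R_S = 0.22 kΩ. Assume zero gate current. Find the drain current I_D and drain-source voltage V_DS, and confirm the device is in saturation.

V_G = V_DD·R_2/(R_1+R_2) = 17×56/156 = 6.1 V.
Assume saturation: I_D = (k_n/2)(V_GS − V_t)² with V_GS = V_G − I_D·R_S = 6.1 − 0.22·I_D.
Substituting gives 0.092·I_D² − 4.35·I_D + 30.4 = 0, with roots I_D = 8.55 or 38.7 mA.
The root I_D = 38.7 mA gives V_GS = -2.41 V ≤ V_t, so take I_D = 8.55 mA.
Then V_GS = 4.22 V and V_DS = V_DD − I_D(R_D+R_S) = 17 − 8.55×1.04 = 8.11 V.
Saturation requires V_DS ≥ V_GS − V_t = 2.12 V; 8.11 ≥ 2.12 ✓.

I_D ≈ 8.6 mA, V_DS ≈ 8.1 V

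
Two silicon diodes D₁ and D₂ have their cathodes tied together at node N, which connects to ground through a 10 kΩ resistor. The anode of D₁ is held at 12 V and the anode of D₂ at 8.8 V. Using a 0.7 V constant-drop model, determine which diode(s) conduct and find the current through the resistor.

Assume both conduct. Then node N would need to be at both 12−0.7 = 11.3 V and 8.8−0.7 = 8.1 V, which is impossible.
Assume only D₁ conducts: V_N = 12 − 0.7 = 11.3 V, so I_R = 11.3/10 = 1.13 mA.
Check D₂: its anode-to-cathode voltage is 8.8 − 11.3 = -2.5 V < 0.7 V, so it is off. The assumption is consistent.

Only D₁ conducts; I_R ≈ 1.1 mA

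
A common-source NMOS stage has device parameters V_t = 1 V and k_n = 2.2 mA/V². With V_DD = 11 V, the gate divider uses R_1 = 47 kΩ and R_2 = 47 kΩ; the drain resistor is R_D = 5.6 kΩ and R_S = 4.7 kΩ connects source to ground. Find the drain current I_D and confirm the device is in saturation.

V_G = V_DD·R_2/(R_1+R_2) = 11×47/94 = 5.5 V.
Assume saturation: I_D = (k_n/2)(V_GS − V_t)² with V_GS = V_G − I_D·R_S = 5.5 − 4.7·I_D.
Substituting gives 24.3·I_D² − 47.5·I_D + 22.3 = 0, with roots I_D = 0.778 or 1.18 mA.
The root I_D = 1.18 mA gives V_GS = -0.0347 V ≤ V_t, so take I_D = 0.778 mA.
Then V_GS = 1.84 V and V_DS = V_DD − I_D(R_D+R_S) = 11 − 0.778×10.3 = 2.98 V.
Saturation requires V_DS ≥ V_GS − V_t = 0.841 V; 2.98 ≥ 0.841 ✓.

I_D ≈ 0.78 mA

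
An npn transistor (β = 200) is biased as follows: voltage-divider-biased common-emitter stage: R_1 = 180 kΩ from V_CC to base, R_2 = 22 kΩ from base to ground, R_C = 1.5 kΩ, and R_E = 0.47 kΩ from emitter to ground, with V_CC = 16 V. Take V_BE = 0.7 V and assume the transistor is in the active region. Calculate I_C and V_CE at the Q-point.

I_C ≈ 1.8 mA, V_CE ≈ 12 V

Thevenize the base divider: V_Th = V_CC·R_2/(R_1+R_2) = 16×22/202 = 1.74 V, R_Th = R_1‖R_2 = 19.6 kΩ.
Base-emitter loop: V_Th = I_B·R_Th + V_BE + (β+1)I_B·R_E, so I_B = (1.74 − 0.7) / (19.6 + 201×0.47) = 0.00914 mA.
I_C = β·I_B = 200×0.00914 = 1.83 mA, and I_E = (β+1)I_B = 1.84 mA.
V_CE = V_CC − I_C·R_C − I_E·R_E = 16 − 1.83×1.5 − 1.84×0.47 = 12.4 V.
V_CE = 12.4 V > 0.2 V confirms active-region operation.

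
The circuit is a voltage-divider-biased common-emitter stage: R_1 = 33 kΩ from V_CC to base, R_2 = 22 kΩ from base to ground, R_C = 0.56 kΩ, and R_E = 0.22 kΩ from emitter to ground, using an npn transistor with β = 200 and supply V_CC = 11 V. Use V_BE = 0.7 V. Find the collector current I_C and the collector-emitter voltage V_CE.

I_C ≈ 13 mA, V_CE ≈ 0.93 V

Thevenize the base divider: V_Th = V_CC·R_2/(R_1+R_2) = 11×22/55 = 4.4 V, R_Th = R_1‖R_2 = 13.2 kΩ.
Base-emitter loop: V_Th = I_B·R_Th + V_BE + (β+1)I_B·R_E, so I_B = (4.4 − 0.7) / (13.2 + 201×0.22) = 0.0644 mA.
I_C = β·I_B = 200×0.0644 = 12.9 mA, and I_E = (β+1)I_B = 13 mA.
V_CE = V_CC − I_C·R_C − I_E·R_E = 11 − 12.9×0.56 − 13×0.22 = 0.934 V.
V_CE = 0.934 V > 0.2 V confirms active-region operation.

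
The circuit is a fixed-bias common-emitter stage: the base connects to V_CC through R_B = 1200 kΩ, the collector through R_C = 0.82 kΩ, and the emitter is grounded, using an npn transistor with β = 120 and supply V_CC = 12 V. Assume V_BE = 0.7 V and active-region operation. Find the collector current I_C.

I_C ≈ 1.1 mA

Base loop: V_CC = I_B·R_B + V_BE, so I_B = (12 − 0.7)/1200 kΩ = 0.00942 mA.
In the active region I_C = β·I_B = 120 × 0.00942 = 1.13 mA.
Collector loop: V_CE = V_CC − I_C·R_C = 12 − 1.13×0.82 = 11.1 V.
Since V_CE = 11.1 V > V_CE(sat) ≈ 0.2 V, the transistor is in the active region as assumed.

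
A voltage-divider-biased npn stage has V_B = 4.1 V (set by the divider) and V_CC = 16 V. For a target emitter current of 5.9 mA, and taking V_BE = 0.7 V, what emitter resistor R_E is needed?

R_E ≈ 0.58 kΩ

V_E = V_B − V_BE = 4.1 − 0.7 = 3.4 V.
R_E = V_E / I_E = 3.4 / 5.9 = 0.576 kΩ.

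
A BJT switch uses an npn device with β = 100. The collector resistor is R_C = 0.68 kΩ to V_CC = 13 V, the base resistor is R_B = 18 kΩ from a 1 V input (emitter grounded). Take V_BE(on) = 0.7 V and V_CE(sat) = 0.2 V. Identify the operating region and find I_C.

active; I_C ≈ 1.7 mA

Assume active. Base-emitter loop: I_B = (V_BB − V_BE)/R_B = (1 − 0.7)/18 = 0.0167 mA.
I_C = β·I_B = 100×0.0167 = 1.67 mA.
V_CE = V_CC − I_C·R_C = 13 − 1.67×0.68 = 11.9 V > V_CE(sat), so the active-region assumption holds.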